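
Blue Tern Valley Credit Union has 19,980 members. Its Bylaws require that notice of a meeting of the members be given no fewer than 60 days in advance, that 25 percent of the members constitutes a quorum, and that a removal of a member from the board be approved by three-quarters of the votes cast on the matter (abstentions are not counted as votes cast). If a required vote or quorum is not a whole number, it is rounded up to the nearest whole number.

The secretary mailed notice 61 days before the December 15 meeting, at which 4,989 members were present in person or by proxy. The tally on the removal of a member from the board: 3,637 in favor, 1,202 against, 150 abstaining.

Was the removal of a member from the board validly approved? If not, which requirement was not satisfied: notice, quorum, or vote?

Invalid — quorum requirement not satisfied.

Notice: 61 days given; 60 required. Satisfied.
Quorum: 25% of 19,980 = 4,995; 4,989 present. Not satisfied.
Vote: requires three-fourths of the votes cast (4,989 − 150 abstaining = 4,839); 3/4 of 4839 = 3629.25, rounded up to 3630, so 3,630 needed; 3,637 in favor. Satisfied.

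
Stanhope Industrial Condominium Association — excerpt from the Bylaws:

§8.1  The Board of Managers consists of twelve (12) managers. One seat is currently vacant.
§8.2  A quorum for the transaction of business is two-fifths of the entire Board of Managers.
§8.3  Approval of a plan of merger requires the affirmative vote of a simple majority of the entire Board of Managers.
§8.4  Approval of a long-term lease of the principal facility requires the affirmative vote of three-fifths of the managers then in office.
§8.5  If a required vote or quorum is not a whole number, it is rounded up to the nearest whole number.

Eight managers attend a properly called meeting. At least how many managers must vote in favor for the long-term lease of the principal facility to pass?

The long-term lease of the principal facility requires three-fifths of the managers then in office (11).
3/5 of 11 = 6.60, rounded up to 7.

7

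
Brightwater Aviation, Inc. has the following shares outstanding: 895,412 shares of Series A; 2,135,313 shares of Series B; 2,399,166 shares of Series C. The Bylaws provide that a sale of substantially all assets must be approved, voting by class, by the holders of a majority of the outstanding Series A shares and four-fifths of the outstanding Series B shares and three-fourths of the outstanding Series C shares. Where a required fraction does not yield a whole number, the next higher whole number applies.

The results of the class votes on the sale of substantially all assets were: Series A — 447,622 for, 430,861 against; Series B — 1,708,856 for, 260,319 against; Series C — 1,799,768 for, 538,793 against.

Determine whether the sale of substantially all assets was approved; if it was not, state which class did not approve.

Series A: a majority of 895412 is 447707; 447,707 required, 447,622 in favor — not approved.
Series B: 4/5 of 2135313 = 1708250.40, rounded up to 1708251; 1,708,251 required, 1,708,856 in favor — approved.
Series C: 3/4 of 2399166 = 1799374.50, rounded up to 1799375; 1,799,375 required, 1,799,768 in favor — approved.

Not approved — the Series A shares did not give the required vote.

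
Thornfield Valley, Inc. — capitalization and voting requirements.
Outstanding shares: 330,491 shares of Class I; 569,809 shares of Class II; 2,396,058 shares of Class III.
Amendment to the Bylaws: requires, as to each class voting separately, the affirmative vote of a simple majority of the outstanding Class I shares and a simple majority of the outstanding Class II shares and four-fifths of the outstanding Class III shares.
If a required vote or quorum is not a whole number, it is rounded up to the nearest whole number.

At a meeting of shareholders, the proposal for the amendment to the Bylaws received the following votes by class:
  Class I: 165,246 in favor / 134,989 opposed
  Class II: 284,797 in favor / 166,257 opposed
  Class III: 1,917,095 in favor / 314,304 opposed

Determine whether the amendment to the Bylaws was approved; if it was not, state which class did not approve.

Not approved — the Class II shares did not give the required vote.

Class I: a majority of 330491 is 165246; 165,246 required, 165,246 in favor — approved.
Class II: a majority of 569809 is 284905; 284,905 required, 284,797 in favor — not approved.
Class III: 4/5 of 2396058 = 1916846.40, rounded up to 1916847; 1,916,847 required, 1,917,095 in favor — approved.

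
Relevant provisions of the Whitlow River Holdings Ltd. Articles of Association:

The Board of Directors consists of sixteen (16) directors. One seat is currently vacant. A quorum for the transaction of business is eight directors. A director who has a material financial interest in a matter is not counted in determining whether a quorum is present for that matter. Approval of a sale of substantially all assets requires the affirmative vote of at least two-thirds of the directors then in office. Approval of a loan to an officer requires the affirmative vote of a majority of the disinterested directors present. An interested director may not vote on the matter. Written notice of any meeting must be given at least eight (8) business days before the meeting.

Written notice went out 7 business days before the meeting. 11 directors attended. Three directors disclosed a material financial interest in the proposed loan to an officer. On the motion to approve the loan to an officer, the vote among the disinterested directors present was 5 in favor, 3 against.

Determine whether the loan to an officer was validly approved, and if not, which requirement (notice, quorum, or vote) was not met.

Invalid — notice requirement not satisfied.

Notice: 7 business days given; 8 required (7 < 8). Not satisfied.
Quorum: 11 present, but the 3 interested directors do not count, leaving 8. Quorum is 8. Satisfied.
Vote: the loan to an officer requires a majority of the disinterested directors present (11 − 3 = 8). A majority of 8 is 5, so 5 affirmative votes are needed; 5 voted in favor. Satisfied.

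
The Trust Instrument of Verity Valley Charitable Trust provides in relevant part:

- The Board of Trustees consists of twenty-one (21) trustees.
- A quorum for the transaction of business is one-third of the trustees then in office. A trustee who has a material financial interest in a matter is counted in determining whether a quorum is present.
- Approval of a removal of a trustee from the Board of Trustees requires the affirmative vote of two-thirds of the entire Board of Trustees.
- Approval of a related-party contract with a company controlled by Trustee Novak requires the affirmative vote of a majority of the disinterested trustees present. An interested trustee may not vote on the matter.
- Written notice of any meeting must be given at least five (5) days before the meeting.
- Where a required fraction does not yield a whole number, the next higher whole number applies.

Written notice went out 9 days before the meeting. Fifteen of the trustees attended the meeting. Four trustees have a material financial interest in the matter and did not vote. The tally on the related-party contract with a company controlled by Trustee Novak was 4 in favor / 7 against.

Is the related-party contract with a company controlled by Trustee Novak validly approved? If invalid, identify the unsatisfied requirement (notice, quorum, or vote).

Invalid — vote requirement not satisfied.

Notice: 9 days given; 5 required (9 ≥ 5). Satisfied.
Quorum: 15 present (interested trustees count toward quorum); quorum is 7. Satisfied.
Vote: the related-party contract with a company controlled by Trustee Novak requires a majority of the disinterested trustees present (15 − 4 = 11). A majority of 11 is 6, so 6 affirmative votes are needed; 4 voted in favor. Not satisfied.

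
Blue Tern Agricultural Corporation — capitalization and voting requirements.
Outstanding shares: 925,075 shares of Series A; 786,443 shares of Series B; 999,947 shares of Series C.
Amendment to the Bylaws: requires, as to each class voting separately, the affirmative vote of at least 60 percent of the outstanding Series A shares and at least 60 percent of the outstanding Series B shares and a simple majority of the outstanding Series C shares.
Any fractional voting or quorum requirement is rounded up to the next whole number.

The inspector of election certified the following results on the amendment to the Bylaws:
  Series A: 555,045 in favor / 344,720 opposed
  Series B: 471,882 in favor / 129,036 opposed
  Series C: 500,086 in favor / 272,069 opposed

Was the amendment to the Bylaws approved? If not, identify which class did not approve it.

Approved — every class gave the required vote.

Series A: 3/5 of 925075 = 555045; 555,045 required, 555,045 in favor — approved.
Series B: 3/5 of 786443 = 471865.80, rounded up to 471866; 471,866 required, 471,882 in favor — approved.
Series C: a majority of 999947 is 499974; 499,974 required, 500,086 in favor — approved.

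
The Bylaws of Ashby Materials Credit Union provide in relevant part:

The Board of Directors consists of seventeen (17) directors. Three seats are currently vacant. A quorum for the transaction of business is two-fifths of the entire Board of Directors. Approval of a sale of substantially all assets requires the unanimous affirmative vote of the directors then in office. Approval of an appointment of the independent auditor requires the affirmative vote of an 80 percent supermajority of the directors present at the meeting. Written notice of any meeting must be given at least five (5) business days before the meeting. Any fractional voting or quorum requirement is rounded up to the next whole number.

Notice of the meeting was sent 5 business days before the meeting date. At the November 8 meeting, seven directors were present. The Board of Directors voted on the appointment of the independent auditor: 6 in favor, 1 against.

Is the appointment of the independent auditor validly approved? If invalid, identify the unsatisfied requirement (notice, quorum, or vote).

Valid — all requirements satisfied.

Notice: 5 business days given; 5 required (5 ≥ 5). Satisfied.
Quorum: 7 present; quorum is 7. Satisfied.
Vote: the appointment of the independent auditor requires four-fifths of the directors present (7). 4/5 of 7 = 5.60, rounded up to 6, so 6 affirmative votes are needed; 6 voted in favor. Satisfied.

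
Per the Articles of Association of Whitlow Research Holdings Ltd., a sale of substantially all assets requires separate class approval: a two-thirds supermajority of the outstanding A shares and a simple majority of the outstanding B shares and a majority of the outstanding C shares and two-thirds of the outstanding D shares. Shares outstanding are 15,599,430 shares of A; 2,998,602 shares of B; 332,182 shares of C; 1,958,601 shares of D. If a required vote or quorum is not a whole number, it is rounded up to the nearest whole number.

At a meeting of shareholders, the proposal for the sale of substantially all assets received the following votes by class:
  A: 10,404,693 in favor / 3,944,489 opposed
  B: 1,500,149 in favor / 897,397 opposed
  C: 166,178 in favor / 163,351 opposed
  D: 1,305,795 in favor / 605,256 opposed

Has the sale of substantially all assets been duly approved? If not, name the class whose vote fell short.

A: 2/3 of 15599430 = 10399620; 10,399,620 required, 10,404,693 in favor — approved.
B: a majority of 2998602 is 1499302; 1,499,302 required, 1,500,149 in favor — approved.
C: a majority of 332182 is 166092; 166,092 required, 166,178 in favor — approved.
D: 2/3 of 1958601 = 1305734; 1,305,734 required, 1,305,795 in favor — approved.

Approved — every class gave the required vote.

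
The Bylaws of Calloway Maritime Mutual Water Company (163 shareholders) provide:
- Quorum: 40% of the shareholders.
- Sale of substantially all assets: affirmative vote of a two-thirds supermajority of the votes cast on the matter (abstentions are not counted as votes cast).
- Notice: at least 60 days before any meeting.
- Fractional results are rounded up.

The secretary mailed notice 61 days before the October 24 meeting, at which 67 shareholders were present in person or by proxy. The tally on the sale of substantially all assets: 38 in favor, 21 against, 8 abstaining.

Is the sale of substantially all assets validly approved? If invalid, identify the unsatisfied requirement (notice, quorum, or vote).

Invalid — vote requirement not satisfied.

Notice: 61 days given; 60 required. Satisfied.
Quorum: 40% of 163 = 65.20, rounded up to 66; 67 present. Satisfied.
Vote: requires two-thirds of the votes cast (67 − 8 abstaining = 59); 2/3 of 59 = 39.33, rounded up to 40, so 40 needed; 38 in favor. Not satisfied.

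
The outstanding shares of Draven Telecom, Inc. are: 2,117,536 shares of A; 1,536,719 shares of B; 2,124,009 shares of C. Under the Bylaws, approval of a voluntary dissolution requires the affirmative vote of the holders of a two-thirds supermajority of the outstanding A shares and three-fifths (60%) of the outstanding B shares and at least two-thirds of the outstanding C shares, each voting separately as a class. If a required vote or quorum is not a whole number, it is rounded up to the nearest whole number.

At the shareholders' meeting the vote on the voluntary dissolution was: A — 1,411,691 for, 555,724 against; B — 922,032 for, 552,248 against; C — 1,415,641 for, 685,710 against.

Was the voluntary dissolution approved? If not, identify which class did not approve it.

Not approved — the C shares did not give the required vote.

A: 2/3 of 2117536 = 1411690.67, rounded up to 1411691; 1,411,691 required, 1,411,691 in favor — approved.
B: 3/5 of 1536719 = 922031.40, rounded up to 922032; 922,032 required, 922,032 in favor — approved.
C: 2/3 of 2124009 = 1416006; 1,416,006 required, 1,415,641 in favor — not approved.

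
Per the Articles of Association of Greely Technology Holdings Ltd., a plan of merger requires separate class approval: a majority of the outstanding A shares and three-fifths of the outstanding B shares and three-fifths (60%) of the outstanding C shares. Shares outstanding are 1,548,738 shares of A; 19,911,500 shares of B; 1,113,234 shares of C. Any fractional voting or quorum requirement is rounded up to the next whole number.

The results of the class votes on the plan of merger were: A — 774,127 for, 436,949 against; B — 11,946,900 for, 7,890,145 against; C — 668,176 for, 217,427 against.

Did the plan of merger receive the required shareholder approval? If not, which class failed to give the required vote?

Not approved — the A shares did not give the required vote.

A: a majority of 1548738 is 774370; 774,370 required, 774,127 in favor — not approved.
B: 3/5 of 19911500 = 11946900; 11,946,900 required, 11,946,900 in favor — approved.
C: 3/5 of 1113234 = 667940.40, rounded up to 667941; 667,941 required, 668,176 in favor — approved.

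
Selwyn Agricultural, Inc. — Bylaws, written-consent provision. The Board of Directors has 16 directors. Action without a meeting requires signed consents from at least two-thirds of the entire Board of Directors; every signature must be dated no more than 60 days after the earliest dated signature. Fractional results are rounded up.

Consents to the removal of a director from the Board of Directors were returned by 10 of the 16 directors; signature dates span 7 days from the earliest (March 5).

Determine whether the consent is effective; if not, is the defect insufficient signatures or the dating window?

Not effective — insufficient signatures.

Signatures required: at least two-thirds of 16 — 2/3 of 16 = 10.67, rounded up to 11, so 11 needed; 10 signed. Insufficient.
Dating window: the latest signature is 7 days after the earliest; the limit is 60 days. Within the window.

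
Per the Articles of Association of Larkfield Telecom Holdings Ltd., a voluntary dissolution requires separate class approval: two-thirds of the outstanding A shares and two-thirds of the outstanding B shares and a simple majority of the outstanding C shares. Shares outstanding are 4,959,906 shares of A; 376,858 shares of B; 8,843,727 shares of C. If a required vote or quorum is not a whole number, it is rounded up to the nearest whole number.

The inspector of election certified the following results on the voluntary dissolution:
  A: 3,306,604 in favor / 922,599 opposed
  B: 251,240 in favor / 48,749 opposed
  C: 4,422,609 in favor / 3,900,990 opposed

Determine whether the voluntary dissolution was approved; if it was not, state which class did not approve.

A: 2/3 of 4959906 = 3306604; 3,306,604 required, 3,306,604 in favor — approved.
B: 2/3 of 376858 = 251238.67, rounded up to 251239; 251,239 required, 251,240 in favor — approved.
C: a majority of 8843727 is 4421864; 4,421,864 required, 4,422,609 in favor — approved.

Approved — every class gave the required vote.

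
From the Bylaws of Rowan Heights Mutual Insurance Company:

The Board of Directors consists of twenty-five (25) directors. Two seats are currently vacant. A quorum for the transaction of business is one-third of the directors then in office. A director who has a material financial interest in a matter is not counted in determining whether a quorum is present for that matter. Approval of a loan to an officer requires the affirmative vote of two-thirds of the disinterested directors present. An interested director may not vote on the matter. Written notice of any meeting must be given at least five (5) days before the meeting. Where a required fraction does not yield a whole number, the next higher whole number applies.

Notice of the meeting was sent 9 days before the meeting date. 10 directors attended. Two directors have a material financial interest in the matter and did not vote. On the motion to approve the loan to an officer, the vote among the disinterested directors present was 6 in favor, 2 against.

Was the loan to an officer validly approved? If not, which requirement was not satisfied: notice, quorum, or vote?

Valid — all requirements satisfied.

Notice: 9 days given; 5 required (9 ≥ 5). Satisfied.
Quorum: 10 present, but the 2 interested directors do not count, leaving 8. Quorum is 8. Satisfied.
Vote: the loan to an officer requires two-thirds of the disinterested directors present (10 − 2 = 8). 2/3 of 8 = 5.33, rounded up to 6, so 6 affirmative votes are needed; 6 voted in favor. Satisfied.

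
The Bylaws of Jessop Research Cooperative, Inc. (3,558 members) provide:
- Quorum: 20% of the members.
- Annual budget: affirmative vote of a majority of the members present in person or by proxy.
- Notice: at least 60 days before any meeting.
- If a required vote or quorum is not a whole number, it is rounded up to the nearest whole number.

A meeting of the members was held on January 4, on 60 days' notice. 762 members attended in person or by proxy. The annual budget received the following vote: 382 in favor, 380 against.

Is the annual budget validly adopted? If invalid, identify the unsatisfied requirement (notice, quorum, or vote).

Valid — all requirements satisfied.

Notice: 60 days given; 60 required. Satisfied.
Quorum: 20% of 3,558 = 711.60, rounded up to 712; 762 present. Satisfied.
Vote: requires a majority of those present (762); a majority of 762 is 382, so 382 needed; 382 in favor. Satisfied.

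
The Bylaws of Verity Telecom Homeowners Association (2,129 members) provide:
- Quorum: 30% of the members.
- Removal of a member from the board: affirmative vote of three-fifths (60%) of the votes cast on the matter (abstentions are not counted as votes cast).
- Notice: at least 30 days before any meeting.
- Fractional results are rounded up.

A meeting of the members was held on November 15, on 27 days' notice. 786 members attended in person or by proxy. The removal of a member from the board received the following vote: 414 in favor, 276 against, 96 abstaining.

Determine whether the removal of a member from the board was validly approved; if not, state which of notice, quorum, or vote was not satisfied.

Notice: 27 days given; 30 required. Not satisfied.
Quorum: 30% of 2,129 = 638.70, rounded up to 639; 786 present. Satisfied.
Vote: requires three-fifths of the votes cast (786 − 96 abstaining = 690); 3/5 of 690 = 414, so 414 needed; 414 in favor. Satisfied.

Invalid — notice requirement not satisfied.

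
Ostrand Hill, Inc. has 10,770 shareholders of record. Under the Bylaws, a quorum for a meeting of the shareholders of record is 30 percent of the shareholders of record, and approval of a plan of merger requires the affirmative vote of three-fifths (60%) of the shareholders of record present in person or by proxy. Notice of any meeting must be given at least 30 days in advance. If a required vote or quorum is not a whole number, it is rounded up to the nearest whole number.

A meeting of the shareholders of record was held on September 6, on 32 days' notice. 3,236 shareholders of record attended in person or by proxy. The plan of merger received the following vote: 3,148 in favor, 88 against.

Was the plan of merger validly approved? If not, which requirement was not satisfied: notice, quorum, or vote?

Valid — all requirements satisfied.

Notice: 32 days given; 30 required. Satisfied.
Quorum: 30% of 10,770 = 3,231; 3,236 present. Satisfied.
Vote: requires three-fifths of those present (3,236); 3/5 of 3236 = 1941.60, rounded up to 1942, so 1,942 needed; 3,148 in favor. Satisfied.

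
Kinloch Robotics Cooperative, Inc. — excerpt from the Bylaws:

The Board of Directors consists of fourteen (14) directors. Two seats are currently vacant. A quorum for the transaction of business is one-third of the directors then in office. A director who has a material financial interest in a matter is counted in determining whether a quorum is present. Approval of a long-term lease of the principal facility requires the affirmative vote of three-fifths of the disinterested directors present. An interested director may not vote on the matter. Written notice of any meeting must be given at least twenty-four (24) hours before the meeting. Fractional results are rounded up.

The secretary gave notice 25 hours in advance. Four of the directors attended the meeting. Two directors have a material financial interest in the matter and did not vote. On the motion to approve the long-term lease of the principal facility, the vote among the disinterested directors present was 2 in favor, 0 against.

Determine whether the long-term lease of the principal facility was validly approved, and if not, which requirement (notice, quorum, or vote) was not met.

Valid — all requirements satisfied.

Notice: 25 hours given; 24 required (25 ≥ 24). Satisfied.
Quorum: 4 present (interested directors count toward quorum); quorum is 4. Satisfied.
Vote: the long-term lease of the principal facility requires three-fifths of the disinterested directors present (4 − 2 = 2). 3/5 of 2 = 1.20, rounded up to 2, so 2 affirmative votes are needed; 2 voted in favor. Satisfied.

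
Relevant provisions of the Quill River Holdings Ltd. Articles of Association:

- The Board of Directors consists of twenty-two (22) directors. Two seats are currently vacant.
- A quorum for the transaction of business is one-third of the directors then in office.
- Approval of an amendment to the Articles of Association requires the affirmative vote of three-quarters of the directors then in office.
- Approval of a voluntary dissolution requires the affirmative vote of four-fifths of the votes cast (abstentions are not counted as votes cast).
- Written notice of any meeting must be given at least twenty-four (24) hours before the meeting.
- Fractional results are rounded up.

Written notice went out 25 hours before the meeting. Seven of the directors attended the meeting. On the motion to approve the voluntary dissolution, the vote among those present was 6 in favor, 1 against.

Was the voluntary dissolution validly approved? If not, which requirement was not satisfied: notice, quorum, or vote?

Notice: 25 hours given; 24 required (25 ≥ 24). Satisfied.
Quorum: 7 present; quorum is 7. Satisfied.
Vote: the voluntary dissolution requires four-fifths of the votes cast (7). 4/5 of 7 = 5.60, rounded up to 6, so 6 affirmative votes are needed; 6 voted in favor. Satisfied.

Valid — all requirements satisfied.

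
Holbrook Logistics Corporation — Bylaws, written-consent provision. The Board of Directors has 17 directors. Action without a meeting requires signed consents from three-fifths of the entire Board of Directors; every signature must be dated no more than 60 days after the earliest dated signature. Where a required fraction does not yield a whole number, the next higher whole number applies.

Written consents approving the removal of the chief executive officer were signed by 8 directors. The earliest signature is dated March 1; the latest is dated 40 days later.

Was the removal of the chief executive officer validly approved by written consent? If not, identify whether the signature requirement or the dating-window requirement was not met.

Signatures required: three-fifths of 17 — 3/5 of 17 = 10.20, rounded up to 11, so 11 needed; 8 signed. Insufficient.
Dating window: the latest signature is 40 days after the earliest; the limit is 60 days. Within the window.

Not effective — insufficient signatures.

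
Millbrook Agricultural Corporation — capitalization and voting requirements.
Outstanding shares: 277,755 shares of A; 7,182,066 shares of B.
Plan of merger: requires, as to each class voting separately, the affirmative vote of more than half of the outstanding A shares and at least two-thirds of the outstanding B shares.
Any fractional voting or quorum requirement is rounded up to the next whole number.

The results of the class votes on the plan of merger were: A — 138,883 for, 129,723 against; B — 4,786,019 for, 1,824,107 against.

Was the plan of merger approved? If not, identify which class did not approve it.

A: a majority of 277755 is 138878; 138,878 required, 138,883 in favor — approved.
B: 2/3 of 7182066 = 4788044; 4,788,044 required, 4,786,019 in favor — not approved.

Not approved — the B shares did not give the required vote.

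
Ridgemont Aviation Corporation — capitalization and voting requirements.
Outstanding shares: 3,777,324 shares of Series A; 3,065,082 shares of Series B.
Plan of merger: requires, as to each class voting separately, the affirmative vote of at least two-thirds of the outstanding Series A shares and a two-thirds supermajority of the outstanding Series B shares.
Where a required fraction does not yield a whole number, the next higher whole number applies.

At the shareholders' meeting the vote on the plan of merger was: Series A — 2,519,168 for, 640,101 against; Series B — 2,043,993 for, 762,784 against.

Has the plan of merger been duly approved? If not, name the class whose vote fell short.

Series A: 2/3 of 3777324 = 2518216; 2,518,216 required, 2,519,168 in favor — approved.
Series B: 2/3 of 3065082 = 2043388; 2,043,388 required, 2,043,993 in favor — approved.

Approved — every class gave the required vote.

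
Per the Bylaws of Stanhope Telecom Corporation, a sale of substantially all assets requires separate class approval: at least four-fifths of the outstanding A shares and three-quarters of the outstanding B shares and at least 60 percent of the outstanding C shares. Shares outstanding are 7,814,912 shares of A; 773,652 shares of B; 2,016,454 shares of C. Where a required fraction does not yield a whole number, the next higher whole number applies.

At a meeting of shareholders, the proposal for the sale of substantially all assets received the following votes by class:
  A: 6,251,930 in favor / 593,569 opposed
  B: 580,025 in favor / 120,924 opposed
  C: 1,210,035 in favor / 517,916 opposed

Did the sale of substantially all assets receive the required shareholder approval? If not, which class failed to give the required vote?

A: 4/5 of 7814912 = 6251929.60, rounded up to 6251930; 6,251,930 required, 6,251,930 in favor — approved.
B: 3/4 of 773652 = 580239; 580,239 required, 580,025 in favor — not approved.
C: 3/5 of 2016454 = 1209872.40, rounded up to 1209873; 1,209,873 required, 1,210,035 in favor — approved.

Not approved — the B shares did not give the required vote.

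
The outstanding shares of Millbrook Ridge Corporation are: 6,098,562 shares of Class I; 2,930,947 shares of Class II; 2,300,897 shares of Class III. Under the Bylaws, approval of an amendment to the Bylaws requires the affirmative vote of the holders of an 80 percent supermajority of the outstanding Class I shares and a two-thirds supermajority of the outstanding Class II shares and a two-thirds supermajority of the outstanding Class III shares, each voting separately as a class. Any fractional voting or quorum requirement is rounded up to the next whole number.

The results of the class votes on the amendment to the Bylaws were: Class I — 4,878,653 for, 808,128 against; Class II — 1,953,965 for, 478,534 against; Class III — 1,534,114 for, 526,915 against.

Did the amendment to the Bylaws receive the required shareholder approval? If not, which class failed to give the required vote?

Not approved — the Class I shares did not give the required vote.

Class I: 4/5 of 6098562 = 4878849.60, rounded up to 4878850; 4,878,850 required, 4,878,653 in favor — not approved.
Class II: 2/3 of 2930947 = 1953964.67, rounded up to 1953965; 1,953,965 required, 1,953,965 in favor — approved.
Class III: 2/3 of 2300897 = 1533931.33, rounded up to 1533932; 1,533,932 required, 1,534,114 in favor — approved.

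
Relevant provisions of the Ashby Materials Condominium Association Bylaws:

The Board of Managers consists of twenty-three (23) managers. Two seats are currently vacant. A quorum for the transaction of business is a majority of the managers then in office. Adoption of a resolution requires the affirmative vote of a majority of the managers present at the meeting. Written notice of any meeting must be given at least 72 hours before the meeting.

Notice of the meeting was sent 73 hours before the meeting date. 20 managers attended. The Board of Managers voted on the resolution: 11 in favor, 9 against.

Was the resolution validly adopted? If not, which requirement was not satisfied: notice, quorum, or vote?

Valid — all requirements satisfied.

Notice: 73 hours given; 72 required (73 ≥ 72). Satisfied.
Quorum: 20 present; quorum is 11. Satisfied.
Vote: the resolution requires a majority of the managers present (20). A majority of 20 is 11, so 11 affirmative votes are needed; 11 voted in favor. Satisfied.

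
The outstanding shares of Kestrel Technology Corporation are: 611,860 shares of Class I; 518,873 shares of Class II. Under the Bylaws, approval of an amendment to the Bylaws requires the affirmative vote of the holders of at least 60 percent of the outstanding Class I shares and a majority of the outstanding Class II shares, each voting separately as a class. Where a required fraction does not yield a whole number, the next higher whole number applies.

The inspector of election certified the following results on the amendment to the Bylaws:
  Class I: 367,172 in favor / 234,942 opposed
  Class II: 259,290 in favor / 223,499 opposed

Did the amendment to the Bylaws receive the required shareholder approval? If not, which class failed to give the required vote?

Not approved — the Class II shares did not give the required vote.

Class I: 3/5 of 611860 = 367116; 367,116 required, 367,172 in favor — approved.
Class II: a majority of 518873 is 259437; 259,437 required, 259,290 in favor — not approved.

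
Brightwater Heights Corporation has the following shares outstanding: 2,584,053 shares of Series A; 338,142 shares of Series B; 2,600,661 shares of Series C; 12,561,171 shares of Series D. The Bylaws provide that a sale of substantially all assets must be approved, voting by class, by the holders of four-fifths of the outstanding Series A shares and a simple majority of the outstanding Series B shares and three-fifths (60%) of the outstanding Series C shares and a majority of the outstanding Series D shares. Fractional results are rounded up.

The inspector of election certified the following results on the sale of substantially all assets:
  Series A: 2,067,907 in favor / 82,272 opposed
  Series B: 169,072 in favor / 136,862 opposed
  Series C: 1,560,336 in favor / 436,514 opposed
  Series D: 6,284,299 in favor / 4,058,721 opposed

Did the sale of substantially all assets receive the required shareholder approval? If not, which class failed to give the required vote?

Not approved — the Series C shares did not give the required vote.

Series A: 4/5 of 2584053 = 2067242.40, rounded up to 2067243; 2,067,243 required, 2,067,907 in favor — approved.
Series B: a majority of 338142 is 169072; 169,072 required, 169,072 in favor — approved.
Series C: 3/5 of 2600661 = 1560396.60, rounded up to 1560397; 1,560,397 required, 1,560,336 in favor — not approved.
Series D: a majority of 12561171 is 6280586; 6,280,586 required, 6,284,299 in favor — approved.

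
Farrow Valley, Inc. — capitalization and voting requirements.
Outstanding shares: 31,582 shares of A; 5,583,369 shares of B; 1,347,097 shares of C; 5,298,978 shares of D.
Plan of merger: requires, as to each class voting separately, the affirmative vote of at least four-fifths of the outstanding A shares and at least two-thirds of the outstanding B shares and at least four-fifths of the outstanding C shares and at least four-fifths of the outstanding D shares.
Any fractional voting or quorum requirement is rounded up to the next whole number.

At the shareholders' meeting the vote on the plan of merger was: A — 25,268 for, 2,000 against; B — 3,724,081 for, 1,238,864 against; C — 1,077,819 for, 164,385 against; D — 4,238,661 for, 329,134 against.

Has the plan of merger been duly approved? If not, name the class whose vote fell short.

Not approved — the D shares did not give the required vote.

A: 4/5 of 31582 = 25265.60, rounded up to 25266; 25,266 required, 25,268 in favor — approved.
B: 2/3 of 5583369 = 3722246; 3,722,246 required, 3,724,081 in favor — approved.
C: 4/5 of 1347097 = 1077677.60, rounded up to 1077678; 1,077,678 required, 1,077,819 in favor — approved.
D: 4/5 of 5298978 = 4239182.40, rounded up to 4239183; 4,239,183 required, 4,238,661 in favor — not approved.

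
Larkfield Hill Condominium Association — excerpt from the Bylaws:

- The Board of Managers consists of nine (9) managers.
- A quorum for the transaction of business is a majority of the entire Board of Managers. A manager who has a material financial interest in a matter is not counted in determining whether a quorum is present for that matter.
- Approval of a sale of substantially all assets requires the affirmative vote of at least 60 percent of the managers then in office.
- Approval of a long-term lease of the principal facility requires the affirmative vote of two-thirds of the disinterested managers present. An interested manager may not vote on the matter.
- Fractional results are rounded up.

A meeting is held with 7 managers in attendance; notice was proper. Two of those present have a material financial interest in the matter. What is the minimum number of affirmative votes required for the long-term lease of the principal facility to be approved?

The long-term lease of the principal facility requires two-thirds of the disinterested managers present (7 − 2 = 5).
2/3 of 5 = 3.33, rounded up to 4.

4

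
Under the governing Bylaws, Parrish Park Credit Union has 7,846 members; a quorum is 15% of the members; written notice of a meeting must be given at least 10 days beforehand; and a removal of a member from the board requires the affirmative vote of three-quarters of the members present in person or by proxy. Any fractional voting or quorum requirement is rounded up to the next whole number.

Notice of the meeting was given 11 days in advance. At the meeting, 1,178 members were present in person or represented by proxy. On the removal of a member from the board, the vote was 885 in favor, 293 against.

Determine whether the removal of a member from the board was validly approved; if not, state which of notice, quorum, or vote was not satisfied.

Valid — all requirements satisfied.

Notice: 11 days given; 10 required. Satisfied.
Quorum: 15% of 7,846 = 1,176.90, rounded up to 1,177; 1,178 present. Satisfied.
Vote: requires three-fourths of those present (1,178); 3/4 of 1178 = 883.50, rounded up to 884, so 884 needed; 885 in favor. Satisfied.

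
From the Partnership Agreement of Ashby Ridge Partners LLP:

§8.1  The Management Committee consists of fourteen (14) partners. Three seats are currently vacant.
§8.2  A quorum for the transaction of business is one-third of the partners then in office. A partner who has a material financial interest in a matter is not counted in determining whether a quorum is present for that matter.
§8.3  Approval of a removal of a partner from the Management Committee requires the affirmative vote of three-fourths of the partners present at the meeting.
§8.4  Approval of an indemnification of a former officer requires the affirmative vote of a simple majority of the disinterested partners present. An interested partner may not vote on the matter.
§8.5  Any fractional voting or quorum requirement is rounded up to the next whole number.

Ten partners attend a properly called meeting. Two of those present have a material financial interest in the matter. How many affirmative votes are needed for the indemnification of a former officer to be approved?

The indemnification of a former officer requires a majority of the disinterested partners present (10 − 2 = 8).
A majority of 8 is 5.

5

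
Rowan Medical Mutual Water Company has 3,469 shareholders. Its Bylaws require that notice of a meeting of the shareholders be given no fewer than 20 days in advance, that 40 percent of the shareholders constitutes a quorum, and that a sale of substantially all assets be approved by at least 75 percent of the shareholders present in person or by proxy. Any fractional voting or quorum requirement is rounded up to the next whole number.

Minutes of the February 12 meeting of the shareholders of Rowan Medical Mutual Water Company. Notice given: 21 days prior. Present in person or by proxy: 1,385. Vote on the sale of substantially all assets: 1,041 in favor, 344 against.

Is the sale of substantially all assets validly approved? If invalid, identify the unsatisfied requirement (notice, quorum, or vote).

Invalid — quorum requirement not satisfied.

Notice: 21 days given; 20 required. Satisfied.
Quorum: 40% of 3,469 = 1,387.60, rounded up to 1,388; 1,385 present. Not satisfied.
Vote: requires three-fourths of those present (1,385); 3/4 of 1385 = 1038.75, rounded up to 1039, so 1,039 needed; 1,041 in favor. Satisfied.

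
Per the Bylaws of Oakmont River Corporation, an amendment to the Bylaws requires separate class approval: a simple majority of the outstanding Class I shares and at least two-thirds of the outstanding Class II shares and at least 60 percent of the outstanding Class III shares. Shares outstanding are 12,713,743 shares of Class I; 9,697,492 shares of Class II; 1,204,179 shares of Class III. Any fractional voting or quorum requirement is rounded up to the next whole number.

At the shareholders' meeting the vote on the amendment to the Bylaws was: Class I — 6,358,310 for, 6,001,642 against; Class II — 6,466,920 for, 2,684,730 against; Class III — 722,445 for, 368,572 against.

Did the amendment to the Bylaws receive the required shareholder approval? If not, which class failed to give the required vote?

Not approved — the Class III shares did not give the required vote.

Class I: a majority of 12713743 is 6356872; 6,356,872 required, 6,358,310 in favor — approved.
Class II: 2/3 of 9697492 = 6464994.67, rounded up to 6464995; 6,464,995 required, 6,466,920 in favor — approved.
Class III: 3/5 of 1204179 = 722507.40, rounded up to 722508; 722,508 required, 722,445 in favor — not approved.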